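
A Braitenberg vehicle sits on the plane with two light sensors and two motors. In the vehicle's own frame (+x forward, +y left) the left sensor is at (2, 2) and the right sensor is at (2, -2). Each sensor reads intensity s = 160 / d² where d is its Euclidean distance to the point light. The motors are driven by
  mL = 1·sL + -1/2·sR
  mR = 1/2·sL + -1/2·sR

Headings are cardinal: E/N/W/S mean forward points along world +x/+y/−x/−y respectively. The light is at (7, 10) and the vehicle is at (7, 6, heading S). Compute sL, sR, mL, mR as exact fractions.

4 4 2 0

left sensor world pos  = (9, 4); dL² = 40
right sensor world pos = (5, 4); dR² = 40
sL = 160/40 = 4
sR = 160/40 = 4
mL = 1·sL + -1/2·sR = 2
mR = 1/2·sL + -1/2·sR = 0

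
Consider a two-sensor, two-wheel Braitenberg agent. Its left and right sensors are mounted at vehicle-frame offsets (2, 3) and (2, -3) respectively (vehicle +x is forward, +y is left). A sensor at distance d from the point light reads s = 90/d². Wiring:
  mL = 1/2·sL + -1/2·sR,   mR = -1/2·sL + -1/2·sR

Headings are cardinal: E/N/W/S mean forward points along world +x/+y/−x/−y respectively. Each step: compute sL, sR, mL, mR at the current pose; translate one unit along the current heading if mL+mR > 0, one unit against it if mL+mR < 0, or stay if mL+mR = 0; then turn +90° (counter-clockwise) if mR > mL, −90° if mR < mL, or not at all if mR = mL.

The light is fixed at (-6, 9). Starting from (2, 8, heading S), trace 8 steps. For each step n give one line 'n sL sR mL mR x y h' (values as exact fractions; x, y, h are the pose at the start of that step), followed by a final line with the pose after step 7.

0 9/13 45/17 -216/221 -369/221 2 8 S
1 2 2 0 -2 2 9 W
2 9/4 45/74 243/296 -423/296 3 9 N
3 18/25 90/137 108/3425 -2358/3425 3 8 E
4 9/13 45/17 -216/221 -369/221 2 8 S
5 2 2 0 -2 2 9 W
6 9/4 45/74 243/296 -423/296 3 9 N
7 18/25 90/137 108/3425 -2358/3425 3 8 E
final 2 8 S

n=0: pose=(2,8,S); sL=9/13, sR=45/17; mL=-216/221, mR=-369/221; mL+mR=-45/17 → advance -1; mR−mL=-9/13 → turn -1·90°
n=1: pose=(2,9,W); sL=2, sR=2; mL=0, mR=-2; mL+mR=-2 → advance -1; mR−mL=-2 → turn -1·90°
n=2: pose=(3,9,N); sL=9/4, sR=45/74; mL=243/296, mR=-423/296; mL+mR=-45/74 → advance -1; mR−mL=-9/4 → turn -1·90°
n=3: pose=(3,8,E); sL=18/25, sR=90/137; mL=108/3425, mR=-2358/3425; mL+mR=-90/137 → advance -1; mR−mL=-18/25 → turn -1·90°
n=4: pose=(2,8,S); sL=9/13, sR=45/17; mL=-216/221, mR=-369/221; mL+mR=-45/17 → advance -1; mR−mL=-9/13 → turn -1·90°
n=5: pose=(2,9,W); sL=2, sR=2; mL=0, mR=-2; mL+mR=-2 → advance -1; mR−mL=-2 → turn -1·90°
n=6: pose=(3,9,N); sL=9/4, sR=45/74; mL=243/296, mR=-423/296; mL+mR=-45/74 → advance -1; mR−mL=-9/4 → turn -1·90°
n=7: pose=(3,8,E); sL=18/25, sR=90/137; mL=108/3425, mR=-2358/3425; mL+mR=-90/137 → advance -1; mR−mL=-18/25 → turn -1·90°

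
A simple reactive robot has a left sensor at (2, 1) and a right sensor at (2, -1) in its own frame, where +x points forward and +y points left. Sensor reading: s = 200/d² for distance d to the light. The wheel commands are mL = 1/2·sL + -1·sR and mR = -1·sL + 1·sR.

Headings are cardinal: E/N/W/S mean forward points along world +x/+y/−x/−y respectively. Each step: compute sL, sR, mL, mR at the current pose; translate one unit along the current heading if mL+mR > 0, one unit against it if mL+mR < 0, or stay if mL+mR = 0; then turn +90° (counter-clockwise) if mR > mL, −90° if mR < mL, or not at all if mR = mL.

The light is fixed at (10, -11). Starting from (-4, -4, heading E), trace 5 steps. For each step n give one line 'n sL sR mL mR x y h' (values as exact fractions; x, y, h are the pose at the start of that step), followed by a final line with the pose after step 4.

0 25/26 10/9 -295/468 35/234 -4 -4 E
1 200/337 200/277 -39700/93349 12000/93349 -5 -4 N
2 100/157 100/169 -7250/26533 -1200/26533 -5 -5 W
3 40/37 200/241 -2580/8917 -2240/8917 -4 -5 S
4 25/26 10/9 -295/468 35/234 -4 -4 E
final -5 -4 N

n=0: pose=(-4,-4,E); sL=25/26, sR=10/9; mL=-295/468, mR=35/234; mL+mR=-25/52 → advance -1; mR−mL=365/468 → turn +1·90°
n=1: pose=(-5,-4,N); sL=200/337, sR=200/277; mL=-39700/93349, mR=12000/93349; mL+mR=-100/337 → advance -1; mR−mL=51700/93349 → turn +1·90°
n=2: pose=(-5,-5,W); sL=100/157, sR=100/169; mL=-7250/26533, mR=-1200/26533; mL+mR=-50/157 → advance -1; mR−mL=6050/26533 → turn +1·90°
n=3: pose=(-4,-5,S); sL=40/37, sR=200/241; mL=-2580/8917, mR=-2240/8917; mL+mR=-20/37 → advance -1; mR−mL=340/8917 → turn +1·90°
n=4: pose=(-4,-4,E); sL=25/26, sR=10/9; mL=-295/468, mR=35/234; mL+mR=-25/52 → advance -1; mR−mL=365/468 → turn +1·90°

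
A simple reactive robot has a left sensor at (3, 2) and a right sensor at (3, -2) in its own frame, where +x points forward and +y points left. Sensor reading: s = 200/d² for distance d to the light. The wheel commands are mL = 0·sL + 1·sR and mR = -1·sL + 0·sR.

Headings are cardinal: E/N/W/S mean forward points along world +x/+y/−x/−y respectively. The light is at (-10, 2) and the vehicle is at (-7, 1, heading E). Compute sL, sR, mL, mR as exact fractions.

200/37 40/9 40/9 -200/37

left sensor world pos  = (-4, 3); dL² = 37
right sensor world pos = (-4, -1); dR² = 45
sL = 200/37 = 200/37
sR = 200/45 = 40/9
mL = 0·sL + 1·sR = 40/9
mR = -1·sL + 0·sR = -200/37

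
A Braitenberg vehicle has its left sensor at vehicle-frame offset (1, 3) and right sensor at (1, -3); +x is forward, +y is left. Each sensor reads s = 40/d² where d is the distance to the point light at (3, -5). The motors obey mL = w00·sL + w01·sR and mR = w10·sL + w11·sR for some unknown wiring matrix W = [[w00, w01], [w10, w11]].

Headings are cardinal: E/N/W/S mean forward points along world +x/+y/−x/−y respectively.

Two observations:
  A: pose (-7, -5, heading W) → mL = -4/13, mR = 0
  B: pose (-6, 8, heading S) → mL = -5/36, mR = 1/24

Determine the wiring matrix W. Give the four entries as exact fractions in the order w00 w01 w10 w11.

obs A: pose=(-7,-5,W) → sL=4/13, sR=4/13, mL=-4/13, mR=0
obs B: pose=(-6,8,S) → sL=2/9, sR=5/36, mL=-5/36, mR=1/24
sensor matrix S = [[4/13, 4/13], [2/9, 5/36]]; det S = -1/39
solve [mL_A; mL_B] = S·[w00; w01] and [mR_A; mR_B] = S·[w10; w11]:
  w00 = 0, w01 = -1, w10 = 1/2, w11 = -1/2

0 -1 1/2 -1/2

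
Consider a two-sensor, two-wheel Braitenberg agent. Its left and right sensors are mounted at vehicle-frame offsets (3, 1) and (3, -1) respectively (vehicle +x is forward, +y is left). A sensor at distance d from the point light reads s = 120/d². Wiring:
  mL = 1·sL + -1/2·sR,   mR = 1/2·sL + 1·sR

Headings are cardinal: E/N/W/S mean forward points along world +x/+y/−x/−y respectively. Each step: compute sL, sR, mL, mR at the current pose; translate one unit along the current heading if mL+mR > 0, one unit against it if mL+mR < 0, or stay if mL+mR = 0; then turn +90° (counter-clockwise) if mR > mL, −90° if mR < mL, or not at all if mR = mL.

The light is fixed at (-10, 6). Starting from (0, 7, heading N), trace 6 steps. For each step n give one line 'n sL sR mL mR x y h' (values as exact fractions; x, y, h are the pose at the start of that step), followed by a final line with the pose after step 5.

n=0: pose=(0,7,N); sL=120/97, sR=120/137; mL=10620/13289, mR=19860/13289; mL+mR=30480/13289 → advance +1; mR−mL=9240/13289 → turn +1·90°
n=1: pose=(0,8,W); sL=12/5, sR=60/29; mL=198/145, mR=474/145; mL+mR=672/145 → advance +1; mR−mL=276/145 → turn +1·90°
n=2: pose=(-1,8,S); sL=120/101, sR=24/13; mL=348/1313, mR=3204/1313; mL+mR=3552/1313 → advance +1; mR−mL=2856/1313 → turn +1·90°
n=3: pose=(-1,7,E); sL=30/37, sR=5/6; mL=175/444, mR=275/222; mL+mR=725/444 → advance +1; mR−mL=125/148 → turn +1·90°
n=4: pose=(0,7,N); sL=120/97, sR=120/137; mL=10620/13289, mR=19860/13289; mL+mR=30480/13289 → advance +1; mR−mL=9240/13289 → turn +1·90°
n=5: pose=(0,8,W); sL=12/5, sR=60/29; mL=198/145, mR=474/145; mL+mR=672/145 → advance +1; mR−mL=276/145 → turn +1·90°

0 120/97 120/137 10620/13289 19860/13289 0 7 N
1 12/5 60/29 198/145 474/145 0 8 W
2 120/101 24/13 348/1313 3204/1313 -1 8 S
3 30/37 5/6 175/444 275/222 -1 7 E
4 120/97 120/137 10620/13289 19860/13289 0 7 N
5 12/5 60/29 198/145 474/145 0 8 W
final -1 8 S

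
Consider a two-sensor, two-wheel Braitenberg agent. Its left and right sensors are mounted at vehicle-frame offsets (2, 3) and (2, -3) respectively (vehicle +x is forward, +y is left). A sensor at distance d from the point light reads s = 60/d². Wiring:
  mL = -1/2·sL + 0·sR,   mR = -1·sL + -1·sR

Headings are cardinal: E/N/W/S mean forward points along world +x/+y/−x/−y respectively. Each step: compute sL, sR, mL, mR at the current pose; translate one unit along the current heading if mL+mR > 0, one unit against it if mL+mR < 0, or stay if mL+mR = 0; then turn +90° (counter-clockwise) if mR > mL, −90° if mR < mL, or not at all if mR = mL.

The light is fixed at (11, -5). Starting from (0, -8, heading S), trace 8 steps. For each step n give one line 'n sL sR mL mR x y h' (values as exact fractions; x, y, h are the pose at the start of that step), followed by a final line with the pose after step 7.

0 60/89 60/221 -30/89 -18600/19669 0 -8 S
1 30/97 6/17 -15/97 -1092/1649 0 -7 W
2 60/169 60/49 -30/169 -13080/8281 1 -7 N
3 15/16 3/5 -15/32 -123/80 1 -8 E
4 60/89 60/221 -30/89 -18600/19669 0 -8 S
5 30/97 6/17 -15/97 -1092/1649 0 -7 W
6 60/169 60/49 -30/169 -13080/8281 1 -7 N
7 15/16 3/5 -15/32 -123/80 1 -8 E
final 0 -8 S

n=0: pose=(0,-8,S); sL=60/89, sR=60/221; mL=-30/89, mR=-18600/19669; mL+mR=-25230/19669 → advance -1; mR−mL=-11970/19669 → turn -1·90°
n=1: pose=(0,-7,W); sL=30/97, sR=6/17; mL=-15/97, mR=-1092/1649; mL+mR=-1347/1649 → advance -1; mR−mL=-837/1649 → turn -1·90°
n=2: pose=(1,-7,N); sL=60/169, sR=60/49; mL=-30/169, mR=-13080/8281; mL+mR=-14550/8281 → advance -1; mR−mL=-11610/8281 → turn -1·90°
n=3: pose=(1,-8,E); sL=15/16, sR=3/5; mL=-15/32, mR=-123/80; mL+mR=-321/160 → advance -1; mR−mL=-171/160 → turn -1·90°
n=4: pose=(0,-8,S); sL=60/89, sR=60/221; mL=-30/89, mR=-18600/19669; mL+mR=-25230/19669 → advance -1; mR−mL=-11970/19669 → turn -1·90°
n=5: pose=(0,-7,W); sL=30/97, sR=6/17; mL=-15/97, mR=-1092/1649; mL+mR=-1347/1649 → advance -1; mR−mL=-837/1649 → turn -1·90°
n=6: pose=(1,-7,N); sL=60/169, sR=60/49; mL=-30/169, mR=-13080/8281; mL+mR=-14550/8281 → advance -1; mR−mL=-11610/8281 → turn -1·90°
n=7: pose=(1,-8,E); sL=15/16, sR=3/5; mL=-15/32, mR=-123/80; mL+mR=-321/160 → advance -1; mR−mL=-171/160 → turn -1·90°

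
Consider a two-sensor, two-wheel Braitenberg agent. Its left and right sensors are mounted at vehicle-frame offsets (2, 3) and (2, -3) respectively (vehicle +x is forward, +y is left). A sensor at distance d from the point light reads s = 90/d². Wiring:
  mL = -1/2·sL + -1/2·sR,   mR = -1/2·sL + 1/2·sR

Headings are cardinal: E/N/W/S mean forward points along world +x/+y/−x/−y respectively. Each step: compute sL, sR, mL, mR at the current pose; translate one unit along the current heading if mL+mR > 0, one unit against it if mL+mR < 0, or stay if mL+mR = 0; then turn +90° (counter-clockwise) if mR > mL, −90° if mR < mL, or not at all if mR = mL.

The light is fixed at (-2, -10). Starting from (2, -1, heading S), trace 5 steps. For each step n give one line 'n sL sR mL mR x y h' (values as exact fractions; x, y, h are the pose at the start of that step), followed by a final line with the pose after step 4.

0 45/49 9/5 -333/245 108/245 2 -1 S
1 18/41 18/17 -522/697 216/697 2 0 E
2 5/8 1/2 -9/16 -1/16 1 0 N
3 90/37 18/29 -1638/1073 -972/1073 1 -1 W
4 45/49 9/5 -333/245 108/245 2 -1 S
final 2 0 E

n=0: pose=(2,-1,S); sL=45/49, sR=9/5; mL=-333/245, mR=108/245; mL+mR=-45/49 → advance -1; mR−mL=9/5 → turn +1·90°
n=1: pose=(2,0,E); sL=18/41, sR=18/17; mL=-522/697, mR=216/697; mL+mR=-18/41 → advance -1; mR−mL=18/17 → turn +1·90°
n=2: pose=(1,0,N); sL=5/8, sR=1/2; mL=-9/16, mR=-1/16; mL+mR=-5/8 → advance -1; mR−mL=1/2 → turn +1·90°
n=3: pose=(1,-1,W); sL=90/37, sR=18/29; mL=-1638/1073, mR=-972/1073; mL+mR=-90/37 → advance -1; mR−mL=18/29 → turn +1·90°
n=4: pose=(2,-1,S); sL=45/49, sR=9/5; mL=-333/245, mR=108/245; mL+mR=-45/49 → advance -1; mR−mL=9/5 → turn +1·90°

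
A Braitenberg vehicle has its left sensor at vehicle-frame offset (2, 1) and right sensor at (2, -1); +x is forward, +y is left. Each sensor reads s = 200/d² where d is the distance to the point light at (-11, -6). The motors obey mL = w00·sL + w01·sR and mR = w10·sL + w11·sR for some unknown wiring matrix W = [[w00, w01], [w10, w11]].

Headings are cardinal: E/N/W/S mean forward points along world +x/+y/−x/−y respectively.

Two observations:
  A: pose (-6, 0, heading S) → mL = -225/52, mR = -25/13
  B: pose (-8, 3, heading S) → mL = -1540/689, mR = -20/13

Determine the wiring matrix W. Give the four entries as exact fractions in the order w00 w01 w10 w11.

obs A: pose=(-6,0,S) → sL=50/13, sR=25/4, mL=-225/52, mR=-25/13
obs B: pose=(-8,3,S) → sL=40/13, sR=200/53, mL=-1540/689, mR=-20/13
sensor matrix S = [[50/13, 25/4], [40/13, 200/53]]; det S = -250/53
solve [mL_A; mL_B] = S·[w00; w01] and [mR_A; mR_B] = S·[w10; w11]:
  w00 = 1/2, w01 = -1, w10 = -1/2, w11 = 0

1/2 -1 -1/2 0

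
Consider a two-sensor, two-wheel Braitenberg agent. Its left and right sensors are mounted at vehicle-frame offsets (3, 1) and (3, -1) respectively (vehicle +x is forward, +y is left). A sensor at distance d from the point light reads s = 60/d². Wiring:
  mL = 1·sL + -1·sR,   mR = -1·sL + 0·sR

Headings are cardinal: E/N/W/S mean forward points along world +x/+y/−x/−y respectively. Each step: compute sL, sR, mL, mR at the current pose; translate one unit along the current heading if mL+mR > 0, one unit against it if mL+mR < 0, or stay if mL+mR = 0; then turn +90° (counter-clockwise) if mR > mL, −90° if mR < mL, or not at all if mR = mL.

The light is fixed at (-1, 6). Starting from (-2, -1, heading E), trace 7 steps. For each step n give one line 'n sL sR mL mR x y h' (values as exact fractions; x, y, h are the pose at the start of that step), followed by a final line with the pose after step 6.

n=0: pose=(-2,-1,E); sL=3/2, sR=15/17; mL=21/34, mR=-3/2; mL+mR=-15/17 → advance -1; mR−mL=-36/17 → turn -1·90°
n=1: pose=(-3,-1,S); sL=60/101, sR=60/109; mL=480/11009, mR=-60/101; mL+mR=-60/109 → advance -1; mR−mL=-7020/11009 → turn -1·90°
n=2: pose=(-3,0,W); sL=30/37, sR=6/5; mL=-72/185, mR=-30/37; mL+mR=-6/5 → advance -1; mR−mL=-78/185 → turn -1·90°
n=3: pose=(-2,0,N); sL=60/13, sR=20/3; mL=-80/39, mR=-60/13; mL+mR=-20/3 → advance -1; mR−mL=-100/39 → turn -1·90°
n=4: pose=(-2,-1,E); sL=3/2, sR=15/17; mL=21/34, mR=-3/2; mL+mR=-15/17 → advance -1; mR−mL=-36/17 → turn -1·90°
n=5: pose=(-3,-1,S); sL=60/101, sR=60/109; mL=480/11009, mR=-60/101; mL+mR=-60/109 → advance -1; mR−mL=-7020/11009 → turn -1·90°
n=6: pose=(-3,0,W); sL=30/37, sR=6/5; mL=-72/185, mR=-30/37; mL+mR=-6/5 → advance -1; mR−mL=-78/185 → turn -1·90°

0 3/2 15/17 21/34 -3/2 -2 -1 E
1 60/101 60/109 480/11009 -60/101 -3 -1 S
2 30/37 6/5 -72/185 -30/37 -3 0 W
3 60/13 20/3 -80/39 -60/13 -2 0 N
4 3/2 15/17 21/34 -3/2 -2 -1 E
5 60/101 60/109 480/11009 -60/101 -3 -1 S
6 30/37 6/5 -72/185 -30/37 -3 0 W
final -2 0 N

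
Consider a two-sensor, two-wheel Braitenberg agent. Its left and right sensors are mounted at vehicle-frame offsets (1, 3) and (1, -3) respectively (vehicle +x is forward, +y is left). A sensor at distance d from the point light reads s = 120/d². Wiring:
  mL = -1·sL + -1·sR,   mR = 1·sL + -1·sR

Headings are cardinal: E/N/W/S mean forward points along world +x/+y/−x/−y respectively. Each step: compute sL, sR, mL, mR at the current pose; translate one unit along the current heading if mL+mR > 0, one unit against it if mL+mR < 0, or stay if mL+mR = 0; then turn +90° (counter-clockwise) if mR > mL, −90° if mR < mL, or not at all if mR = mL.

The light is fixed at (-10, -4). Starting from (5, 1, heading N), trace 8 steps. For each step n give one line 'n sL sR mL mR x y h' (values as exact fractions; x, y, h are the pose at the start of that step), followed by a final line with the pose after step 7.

n=0: pose=(5,1,N); sL=2/3, sR=1/3; mL=-1, mR=1/3; mL+mR=-2/3 → advance -1; mR−mL=4/3 → turn +1·90°
n=1: pose=(5,0,W); sL=120/197, sR=24/49; mL=-10608/9653, mR=1152/9653; mL+mR=-48/49 → advance -1; mR−mL=240/197 → turn +1·90°
n=2: pose=(6,0,S); sL=12/37, sR=60/89; mL=-3288/3293, mR=-1152/3293; mL+mR=-120/89 → advance -1; mR−mL=24/37 → turn +1·90°
n=3: pose=(6,1,E); sL=120/353, sR=120/293; mL=-77520/103429, mR=-7200/103429; mL+mR=-240/293 → advance -1; mR−mL=240/353 → turn +1·90°
n=4: pose=(5,1,N); sL=2/3, sR=1/3; mL=-1, mR=1/3; mL+mR=-2/3 → advance -1; mR−mL=4/3 → turn +1·90°
n=5: pose=(5,0,W); sL=120/197, sR=24/49; mL=-10608/9653, mR=1152/9653; mL+mR=-48/49 → advance -1; mR−mL=240/197 → turn +1·90°
n=6: pose=(6,0,S); sL=12/37, sR=60/89; mL=-3288/3293, mR=-1152/3293; mL+mR=-120/89 → advance -1; mR−mL=24/37 → turn +1·90°
n=7: pose=(6,1,E); sL=120/353, sR=120/293; mL=-77520/103429, mR=-7200/103429; mL+mR=-240/293 → advance -1; mR−mL=240/353 → turn +1·90°

0 2/3 1/3 -1 1/3 5 1 N
1 120/197 24/49 -10608/9653 1152/9653 5 0 W
2 12/37 60/89 -3288/3293 -1152/3293 6 0 S
3 120/353 120/293 -77520/103429 -7200/103429 6 1 E
4 2/3 1/3 -1 1/3 5 1 N
5 120/197 24/49 -10608/9653 1152/9653 5 0 W
6 12/37 60/89 -3288/3293 -1152/3293 6 0 S
7 120/353 120/293 -77520/103429 -7200/103429 6 1 E
final 5 1 N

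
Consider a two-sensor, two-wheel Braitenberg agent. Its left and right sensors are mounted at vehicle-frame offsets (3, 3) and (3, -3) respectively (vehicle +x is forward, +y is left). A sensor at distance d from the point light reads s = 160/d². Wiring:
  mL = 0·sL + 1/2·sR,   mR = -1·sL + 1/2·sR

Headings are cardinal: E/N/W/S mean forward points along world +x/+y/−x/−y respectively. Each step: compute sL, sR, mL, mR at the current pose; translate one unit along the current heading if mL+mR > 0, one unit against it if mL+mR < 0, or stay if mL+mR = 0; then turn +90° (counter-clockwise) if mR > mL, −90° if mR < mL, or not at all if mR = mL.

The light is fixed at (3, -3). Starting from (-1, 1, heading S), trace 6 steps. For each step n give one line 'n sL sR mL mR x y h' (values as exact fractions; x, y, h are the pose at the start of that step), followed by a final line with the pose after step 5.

0 80 16/5 8/5 -392/5 -1 1 S
1 160/53 160/113 80/113 -13840/5989 -1 2 W
2 8/5 5/2 5/4 -7/20 0 2 N
3 160/81 160/9 80/9 560/81 0 3 E
4 16 80/17 40/17 -232/17 1 3 S
5 160/41 32/25 16/25 -3344/1025 1 4 W
final 2 4 N

n=0: pose=(-1,1,S); sL=80, sR=16/5; mL=8/5, mR=-392/5; mL+mR=-384/5 → advance -1; mR−mL=-80 → turn -1·90°
n=1: pose=(-1,2,W); sL=160/53, sR=160/113; mL=80/113, mR=-13840/5989; mL+mR=-9600/5989 → advance -1; mR−mL=-160/53 → turn -1·90°
n=2: pose=(0,2,N); sL=8/5, sR=5/2; mL=5/4, mR=-7/20; mL+mR=9/10 → advance +1; mR−mL=-8/5 → turn -1·90°
n=3: pose=(0,3,E); sL=160/81, sR=160/9; mL=80/9, mR=560/81; mL+mR=1280/81 → advance +1; mR−mL=-160/81 → turn -1·90°
n=4: pose=(1,3,S); sL=16, sR=80/17; mL=40/17, mR=-232/17; mL+mR=-192/17 → advance -1; mR−mL=-16 → turn -1·90°
n=5: pose=(1,4,W); sL=160/41, sR=32/25; mL=16/25, mR=-3344/1025; mL+mR=-2688/1025 → advance -1; mR−mL=-160/41 → turn -1·90°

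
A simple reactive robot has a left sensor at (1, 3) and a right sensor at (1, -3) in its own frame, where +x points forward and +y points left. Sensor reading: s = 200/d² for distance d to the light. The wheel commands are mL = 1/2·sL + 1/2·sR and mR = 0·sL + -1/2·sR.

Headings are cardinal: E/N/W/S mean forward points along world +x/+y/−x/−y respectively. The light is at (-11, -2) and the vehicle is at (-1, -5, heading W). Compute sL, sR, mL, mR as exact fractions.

200/117 200/81 2200/1053 -100/81

left sensor world pos  = (-2, -8); dL² = 117
right sensor world pos = (-2, -2); dR² = 81
sL = 200/117 = 200/117
sR = 200/81 = 200/81
mL = 1/2·sL + 1/2·sR = 2200/1053
mR = 0·sL + -1/2·sR = -100/81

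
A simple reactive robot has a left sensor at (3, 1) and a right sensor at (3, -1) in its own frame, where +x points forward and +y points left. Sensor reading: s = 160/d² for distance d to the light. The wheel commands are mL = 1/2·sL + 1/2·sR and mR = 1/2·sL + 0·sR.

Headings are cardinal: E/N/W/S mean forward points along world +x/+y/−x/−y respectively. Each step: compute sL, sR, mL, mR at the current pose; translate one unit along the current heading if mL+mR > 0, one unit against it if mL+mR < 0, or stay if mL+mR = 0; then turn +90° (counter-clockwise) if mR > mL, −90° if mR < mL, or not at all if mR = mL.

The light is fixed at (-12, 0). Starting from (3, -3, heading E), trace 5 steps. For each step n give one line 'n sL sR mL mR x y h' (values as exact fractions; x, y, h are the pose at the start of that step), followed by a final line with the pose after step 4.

n=0: pose=(3,-3,E); sL=20/41, sR=8/17; mL=334/697, mR=10/41; mL+mR=504/697 → advance +1; mR−mL=-4/17 → turn -1·90°
n=1: pose=(4,-3,S); sL=32/65, sR=160/261; mL=9376/16965, mR=16/65; mL+mR=13552/16965 → advance +1; mR−mL=-80/261 → turn -1·90°
n=2: pose=(4,-4,W); sL=80/97, sR=80/89; mL=7440/8633, mR=40/97; mL+mR=11000/8633 → advance +1; mR−mL=-40/89 → turn -1·90°
n=3: pose=(3,-4,N); sL=160/197, sR=160/257; mL=36320/50629, mR=80/197; mL+mR=56880/50629 → advance +1; mR−mL=-80/257 → turn -1·90°
n=4: pose=(3,-3,E); sL=20/41, sR=8/17; mL=334/697, mR=10/41; mL+mR=504/697 → advance +1; mR−mL=-4/17 → turn -1·90°

0 20/41 8/17 334/697 10/41 3 -3 E
1 32/65 160/261 9376/16965 16/65 4 -3 S
2 80/97 80/89 7440/8633 40/97 4 -4 W
3 160/197 160/257 36320/50629 80/197 3 -4 N
4 20/41 8/17 334/697 10/41 3 -3 E
final 4 -3 S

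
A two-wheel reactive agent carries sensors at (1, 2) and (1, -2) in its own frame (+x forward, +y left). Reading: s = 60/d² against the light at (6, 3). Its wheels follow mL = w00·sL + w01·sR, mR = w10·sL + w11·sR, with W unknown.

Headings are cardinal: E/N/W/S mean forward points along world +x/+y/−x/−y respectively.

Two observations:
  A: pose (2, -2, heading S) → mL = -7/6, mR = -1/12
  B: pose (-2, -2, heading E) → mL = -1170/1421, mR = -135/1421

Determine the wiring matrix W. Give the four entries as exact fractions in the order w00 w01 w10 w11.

-1/2 -1/2 1/2 -1

obs A: pose=(2,-2,S) → sL=3/2, sR=5/6, mL=-7/6, mR=-1/12
obs B: pose=(-2,-2,E) → sL=30/29, sR=30/49, mL=-1170/1421, mR=-135/1421
sensor matrix S = [[3/2, 5/6], [30/29, 30/49]]; det S = 80/1421
solve [mL_A; mL_B] = S·[w00; w01] and [mR_A; mR_B] = S·[w10; w11]:
  w00 = -1/2, w01 = -1/2, w10 = 1/2, w11 = -1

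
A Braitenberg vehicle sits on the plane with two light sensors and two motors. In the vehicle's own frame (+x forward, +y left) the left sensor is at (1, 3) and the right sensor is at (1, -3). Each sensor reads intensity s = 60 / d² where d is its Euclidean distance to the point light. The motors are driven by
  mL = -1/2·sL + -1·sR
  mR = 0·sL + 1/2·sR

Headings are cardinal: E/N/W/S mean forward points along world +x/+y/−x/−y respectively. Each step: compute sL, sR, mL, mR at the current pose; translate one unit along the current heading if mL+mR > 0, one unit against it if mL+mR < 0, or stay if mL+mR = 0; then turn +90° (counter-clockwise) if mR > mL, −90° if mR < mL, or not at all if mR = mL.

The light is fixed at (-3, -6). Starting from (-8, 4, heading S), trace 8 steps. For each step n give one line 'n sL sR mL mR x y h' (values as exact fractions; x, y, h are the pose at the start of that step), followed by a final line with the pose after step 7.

n=0: pose=(-8,4,S); sL=12/17, sR=12/29; mL=-378/493, mR=6/29; mL+mR=-276/493 → advance -1; mR−mL=480/493 → turn +1·90°
n=1: pose=(-8,5,E); sL=15/53, sR=3/4; mL=-189/212, mR=3/8; mL+mR=-219/424 → advance -1; mR−mL=537/424 → turn +1·90°
n=2: pose=(-9,5,N); sL=4/15, sR=20/51; mL=-134/255, mR=10/51; mL+mR=-28/85 → advance -1; mR−mL=184/255 → turn +1·90°
n=3: pose=(-9,4,W); sL=30/49, sR=30/109; mL=-3105/5341, mR=15/109; mL+mR=-2370/5341 → advance -1; mR−mL=3840/5341 → turn +1·90°
n=4: pose=(-8,4,S); sL=12/17, sR=12/29; mL=-378/493, mR=6/29; mL+mR=-276/493 → advance -1; mR−mL=480/493 → turn +1·90°
n=5: pose=(-8,5,E); sL=15/53, sR=3/4; mL=-189/212, mR=3/8; mL+mR=-219/424 → advance -1; mR−mL=537/424 → turn +1·90°
n=6: pose=(-9,5,N); sL=4/15, sR=20/51; mL=-134/255, mR=10/51; mL+mR=-28/85 → advance -1; mR−mL=184/255 → turn +1·90°
n=7: pose=(-9,4,W); sL=30/49, sR=30/109; mL=-3105/5341, mR=15/109; mL+mR=-2370/5341 → advance -1; mR−mL=3840/5341 → turn +1·90°

0 12/17 12/29 -378/493 6/29 -8 4 S
1 15/53 3/4 -189/212 3/8 -8 5 E
2 4/15 20/51 -134/255 10/51 -9 5 N
3 30/49 30/109 -3105/5341 15/109 -9 4 W
4 12/17 12/29 -378/493 6/29 -8 4 S
5 15/53 3/4 -189/212 3/8 -8 5 E
6 4/15 20/51 -134/255 10/51 -9 5 N
7 30/49 30/109 -3105/5341 15/109 -9 4 W
final -8 4 S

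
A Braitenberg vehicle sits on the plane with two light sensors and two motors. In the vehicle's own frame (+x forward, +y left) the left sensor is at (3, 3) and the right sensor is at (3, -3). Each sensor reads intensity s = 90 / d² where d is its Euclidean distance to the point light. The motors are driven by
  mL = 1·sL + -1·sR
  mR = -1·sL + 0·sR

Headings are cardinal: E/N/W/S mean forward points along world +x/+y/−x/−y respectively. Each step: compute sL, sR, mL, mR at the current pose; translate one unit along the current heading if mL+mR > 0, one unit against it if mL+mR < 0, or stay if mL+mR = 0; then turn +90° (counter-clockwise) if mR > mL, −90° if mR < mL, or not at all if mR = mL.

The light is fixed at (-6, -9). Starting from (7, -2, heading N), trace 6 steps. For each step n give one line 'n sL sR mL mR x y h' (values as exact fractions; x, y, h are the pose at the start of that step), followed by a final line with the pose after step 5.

n=0: pose=(7,-2,N); sL=9/20, sR=45/178; mL=351/1780, mR=-9/20; mL+mR=-45/178 → advance -1; mR−mL=-288/445 → turn -1·90°
n=1: pose=(7,-3,E); sL=90/337, sR=18/53; mL=-1296/17861, mR=-90/337; mL+mR=-18/53 → advance -1; mR−mL=-3474/17861 → turn -1·90°
n=2: pose=(6,-3,S); sL=5/13, sR=1; mL=-8/13, mR=-5/13; mL+mR=-1 → advance -1; mR−mL=3/13 → turn +1·90°
n=3: pose=(6,-2,E); sL=18/65, sR=90/241; mL=-1512/15665, mR=-18/65; mL+mR=-90/241 → advance -1; mR−mL=-2826/15665 → turn -1·90°
n=4: pose=(5,-2,S); sL=45/106, sR=9/8; mL=-297/424, mR=-45/106; mL+mR=-9/8 → advance -1; mR−mL=117/424 → turn +1·90°
n=5: pose=(5,-1,E); sL=90/317, sR=90/221; mL=-8640/70057, mR=-90/317; mL+mR=-90/221 → advance -1; mR−mL=-11250/70057 → turn -1·90°

0 9/20 45/178 351/1780 -9/20 7 -2 N
1 90/337 18/53 -1296/17861 -90/337 7 -3 E
2 5/13 1 -8/13 -5/13 6 -3 S
3 18/65 90/241 -1512/15665 -18/65 6 -2 E
4 45/106 9/8 -297/424 -45/106 5 -2 S
5 90/317 90/221 -8640/70057 -90/317 5 -1 E
final 4 -1 S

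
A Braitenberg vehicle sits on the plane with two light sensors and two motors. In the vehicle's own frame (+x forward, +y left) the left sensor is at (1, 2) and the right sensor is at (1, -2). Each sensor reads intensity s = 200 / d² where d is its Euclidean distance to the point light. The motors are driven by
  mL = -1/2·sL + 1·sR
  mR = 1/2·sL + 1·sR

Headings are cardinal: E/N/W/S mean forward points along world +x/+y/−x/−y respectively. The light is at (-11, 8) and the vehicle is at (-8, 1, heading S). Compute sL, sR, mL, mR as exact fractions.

left sensor world pos  = (-6, 0); dL² = 89
right sensor world pos = (-10, 0); dR² = 65
sL = 200/89 = 200/89
sR = 200/65 = 40/13
mL = -1/2·sL + 1·sR = 2260/1157
mR = 1/2·sL + 1·sR = 4860/1157

200/89 40/13 2260/1157 4860/1157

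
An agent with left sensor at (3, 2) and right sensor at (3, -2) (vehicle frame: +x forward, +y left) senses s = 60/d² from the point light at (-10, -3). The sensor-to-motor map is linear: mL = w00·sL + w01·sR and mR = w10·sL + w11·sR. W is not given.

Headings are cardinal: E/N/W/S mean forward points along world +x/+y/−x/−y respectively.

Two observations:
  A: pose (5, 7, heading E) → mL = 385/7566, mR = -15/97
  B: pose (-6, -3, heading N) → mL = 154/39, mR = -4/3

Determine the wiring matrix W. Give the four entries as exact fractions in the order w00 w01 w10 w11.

1 -1/2 0 -1

obs A: pose=(5,7,E) → sL=5/39, sR=15/97, mL=385/7566, mR=-15/97
obs B: pose=(-6,-3,N) → sL=60/13, sR=4/3, mL=154/39, mR=-4/3
sensor matrix S = [[5/39, 15/97], [60/13, 4/3]]; det S = -6160/11349
solve [mL_A; mL_B] = S·[w00; w01] and [mR_A; mR_B] = S·[w10; w11]:
  w00 = 1, w01 = -1/2, w10 = 0, w11 = -1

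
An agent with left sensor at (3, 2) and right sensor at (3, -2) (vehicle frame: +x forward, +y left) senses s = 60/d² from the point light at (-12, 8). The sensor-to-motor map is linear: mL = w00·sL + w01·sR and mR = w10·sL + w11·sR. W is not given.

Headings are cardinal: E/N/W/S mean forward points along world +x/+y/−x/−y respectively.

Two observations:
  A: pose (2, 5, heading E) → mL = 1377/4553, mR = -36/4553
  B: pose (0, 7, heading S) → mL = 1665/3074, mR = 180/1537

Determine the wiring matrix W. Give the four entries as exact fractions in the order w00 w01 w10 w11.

obs A: pose=(2,5,E) → sL=6/29, sR=30/157, mL=1377/4553, mR=-36/4553
obs B: pose=(0,7,S) → sL=15/53, sR=15/29, mL=1665/3074, mR=180/1537
sensor matrix S = [[6/29, 30/157], [15/53, 15/29]]; det S = 370440/6997961
solve [mL_A; mL_B] = S·[w00; w01] and [mR_A; mR_B] = S·[w10; w11]:
  w00 = 1, w01 = 1/2, w10 = -1/2, w11 = 1/2

1 1/2 -1/2 1/2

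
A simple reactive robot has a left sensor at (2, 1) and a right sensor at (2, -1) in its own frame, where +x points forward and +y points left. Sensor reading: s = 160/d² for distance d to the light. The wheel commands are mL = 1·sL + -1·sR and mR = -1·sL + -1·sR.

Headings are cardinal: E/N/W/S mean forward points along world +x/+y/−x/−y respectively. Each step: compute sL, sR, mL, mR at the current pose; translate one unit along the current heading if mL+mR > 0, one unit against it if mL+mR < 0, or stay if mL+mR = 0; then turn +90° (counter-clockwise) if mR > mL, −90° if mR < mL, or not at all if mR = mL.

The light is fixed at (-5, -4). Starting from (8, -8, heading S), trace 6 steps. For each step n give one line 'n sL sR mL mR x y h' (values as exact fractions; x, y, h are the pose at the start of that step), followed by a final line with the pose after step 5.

n=0: pose=(8,-8,S); sL=20/29, sR=8/9; mL=-52/261, mR=-412/261; mL+mR=-16/9 → advance -1; mR−mL=-40/29 → turn -1·90°
n=1: pose=(8,-7,W); sL=160/137, sR=32/25; mL=-384/3425, mR=-8384/3425; mL+mR=-64/25 → advance -1; mR−mL=-320/137 → turn -1·90°
n=2: pose=(9,-7,N); sL=16/17, sR=80/113; mL=448/1921, mR=-3168/1921; mL+mR=-160/113 → advance -1; mR−mL=-32/17 → turn -1·90°
n=3: pose=(9,-8,E); sL=32/53, sR=160/281; mL=512/14893, mR=-17472/14893; mL+mR=-320/281 → advance -1; mR−mL=-64/53 → turn -1·90°
n=4: pose=(8,-8,S); sL=20/29, sR=8/9; mL=-52/261, mR=-412/261; mL+mR=-16/9 → advance -1; mR−mL=-40/29 → turn -1·90°
n=5: pose=(8,-7,W); sL=160/137, sR=32/25; mL=-384/3425, mR=-8384/3425; mL+mR=-64/25 → advance -1; mR−mL=-320/137 → turn -1·90°

0 20/29 8/9 -52/261 -412/261 8 -8 S
1 160/137 32/25 -384/3425 -8384/3425 8 -7 W
2 16/17 80/113 448/1921 -3168/1921 9 -7 N
3 32/53 160/281 512/14893 -17472/14893 9 -8 E
4 20/29 8/9 -52/261 -412/261 8 -8 S
5 160/137 32/25 -384/3425 -8384/3425 8 -7 W
final 9 -7 N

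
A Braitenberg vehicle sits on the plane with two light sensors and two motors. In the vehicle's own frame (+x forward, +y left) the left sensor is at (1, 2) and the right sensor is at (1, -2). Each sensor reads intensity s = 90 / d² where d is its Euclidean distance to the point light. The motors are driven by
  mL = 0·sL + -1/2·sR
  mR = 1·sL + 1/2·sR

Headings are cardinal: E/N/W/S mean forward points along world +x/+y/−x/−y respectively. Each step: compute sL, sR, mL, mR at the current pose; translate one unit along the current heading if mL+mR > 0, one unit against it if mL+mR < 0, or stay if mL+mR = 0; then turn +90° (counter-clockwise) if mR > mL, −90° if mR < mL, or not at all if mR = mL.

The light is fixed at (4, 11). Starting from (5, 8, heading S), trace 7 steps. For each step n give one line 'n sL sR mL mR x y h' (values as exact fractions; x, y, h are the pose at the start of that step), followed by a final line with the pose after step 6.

n=0: pose=(5,8,S); sL=18/5, sR=90/17; mL=-45/17, mR=531/85; mL+mR=18/5 → advance +1; mR−mL=756/85 → turn +1·90°
n=1: pose=(5,7,E); sL=45/4, sR=9/4; mL=-9/8, mR=99/8; mL+mR=45/4 → advance +1; mR−mL=27/2 → turn +1·90°
n=2: pose=(6,7,N); sL=10, sR=18/5; mL=-9/5, mR=59/5; mL+mR=10 → advance +1; mR−mL=68/5 → turn +1·90°
n=3: pose=(6,8,W); sL=45/13, sR=45; mL=-45/2, mR=675/26; mL+mR=45/13 → advance +1; mR−mL=630/13 → turn +1·90°
n=4: pose=(5,8,S); sL=18/5, sR=90/17; mL=-45/17, mR=531/85; mL+mR=18/5 → advance +1; mR−mL=756/85 → turn +1·90°
n=5: pose=(5,7,E); sL=45/4, sR=9/4; mL=-9/8, mR=99/8; mL+mR=45/4 → advance +1; mR−mL=27/2 → turn +1·90°
n=6: pose=(6,7,N); sL=10, sR=18/5; mL=-9/5, mR=59/5; mL+mR=10 → advance +1; mR−mL=68/5 → turn +1·90°

0 18/5 90/17 -45/17 531/85 5 8 S
1 45/4 9/4 -9/8 99/8 5 7 E
2 10 18/5 -9/5 59/5 6 7 N
3 45/13 45 -45/2 675/26 6 8 W
4 18/5 90/17 -45/17 531/85 5 8 S
5 45/4 9/4 -9/8 99/8 5 7 E
6 10 18/5 -9/5 59/5 6 7 N
final 6 8 W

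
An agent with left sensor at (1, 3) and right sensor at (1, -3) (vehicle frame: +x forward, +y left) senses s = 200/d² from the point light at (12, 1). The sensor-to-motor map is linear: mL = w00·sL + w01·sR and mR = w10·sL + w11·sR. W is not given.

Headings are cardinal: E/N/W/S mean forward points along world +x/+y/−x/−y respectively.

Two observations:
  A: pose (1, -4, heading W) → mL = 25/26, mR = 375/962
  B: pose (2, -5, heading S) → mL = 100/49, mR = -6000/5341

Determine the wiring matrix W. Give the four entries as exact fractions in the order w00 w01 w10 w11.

obs A: pose=(1,-4,W) → sL=25/26, sR=50/37, mL=25/26, mR=375/962
obs B: pose=(2,-5,S) → sL=100/49, sR=100/109, mL=100/49, mR=-6000/5341
sensor matrix S = [[25/26, 50/37], [100/49, 100/109]]; det S = -4818750/2569021
solve [mL_A; mL_B] = S·[w00; w01] and [mR_A; mR_B] = S·[w10; w11]:
  w00 = 1, w01 = 0, w10 = -1, w11 = 1

1 0 -1 1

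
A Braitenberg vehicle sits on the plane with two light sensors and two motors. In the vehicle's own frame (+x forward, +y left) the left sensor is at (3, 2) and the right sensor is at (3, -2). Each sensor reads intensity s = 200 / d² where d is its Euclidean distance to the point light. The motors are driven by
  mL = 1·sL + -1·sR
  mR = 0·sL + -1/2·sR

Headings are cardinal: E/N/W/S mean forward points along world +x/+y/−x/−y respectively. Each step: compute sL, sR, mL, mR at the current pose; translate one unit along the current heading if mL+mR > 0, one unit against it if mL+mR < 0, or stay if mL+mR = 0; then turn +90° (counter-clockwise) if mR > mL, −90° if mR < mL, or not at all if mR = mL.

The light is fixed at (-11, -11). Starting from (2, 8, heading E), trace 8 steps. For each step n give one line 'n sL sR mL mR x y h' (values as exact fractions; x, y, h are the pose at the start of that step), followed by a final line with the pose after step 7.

n=0: pose=(2,8,E); sL=200/697, sR=40/109; mL=-6080/75973, mR=-20/109; mL+mR=-20020/75973 → advance -1; mR−mL=-7860/75973 → turn -1·90°
n=1: pose=(1,8,S); sL=50/113, sR=50/89; mL=-1200/10057, mR=-25/89; mL+mR=-4025/10057 → advance -1; mR−mL=-1625/10057 → turn -1·90°
n=2: pose=(1,9,W); sL=40/81, sR=40/113; mL=1280/9153, mR=-20/113; mL+mR=-340/9153 → advance -1; mR−mL=-2900/9153 → turn -1·90°
n=3: pose=(2,9,N); sL=4/13, sR=100/377; mL=16/377, mR=-50/377; mL+mR=-34/377 → advance -1; mR−mL=-66/377 → turn -1·90°
n=4: pose=(2,8,E); sL=200/697, sR=40/109; mL=-6080/75973, mR=-20/109; mL+mR=-20020/75973 → advance -1; mR−mL=-7860/75973 → turn -1·90°
n=5: pose=(1,8,S); sL=50/113, sR=50/89; mL=-1200/10057, mR=-25/89; mL+mR=-4025/10057 → advance -1; mR−mL=-1625/10057 → turn -1·90°
n=6: pose=(1,9,W); sL=40/81, sR=40/113; mL=1280/9153, mR=-20/113; mL+mR=-340/9153 → advance -1; mR−mL=-2900/9153 → turn -1·90°
n=7: pose=(2,9,N); sL=4/13, sR=100/377; mL=16/377, mR=-50/377; mL+mR=-34/377 → advance -1; mR−mL=-66/377 → turn -1·90°

0 200/697 40/109 -6080/75973 -20/109 2 8 E
1 50/113 50/89 -1200/10057 -25/89 1 8 S
2 40/81 40/113 1280/9153 -20/113 1 9 W
3 4/13 100/377 16/377 -50/377 2 9 N
4 200/697 40/109 -6080/75973 -20/109 2 8 E
5 50/113 50/89 -1200/10057 -25/89 1 8 S
6 40/81 40/113 1280/9153 -20/113 1 9 W
7 4/13 100/377 16/377 -50/377 2 9 N
final 2 8 E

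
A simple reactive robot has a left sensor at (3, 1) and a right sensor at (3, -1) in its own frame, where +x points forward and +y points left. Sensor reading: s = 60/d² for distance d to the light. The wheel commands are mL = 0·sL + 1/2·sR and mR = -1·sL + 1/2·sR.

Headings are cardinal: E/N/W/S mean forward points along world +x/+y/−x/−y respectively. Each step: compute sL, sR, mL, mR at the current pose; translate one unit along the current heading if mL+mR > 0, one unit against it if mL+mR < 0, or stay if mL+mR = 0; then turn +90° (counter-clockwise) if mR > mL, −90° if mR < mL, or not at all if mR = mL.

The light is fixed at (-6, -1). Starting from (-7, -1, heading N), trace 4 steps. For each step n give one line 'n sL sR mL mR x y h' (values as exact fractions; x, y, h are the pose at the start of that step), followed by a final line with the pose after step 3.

0 60/13 20/3 10/3 -50/39 -7 -1 N
1 15/2 15 15/2 0 -7 0 E
2 12 12 6 -6 -6 0 S
3 20/3 60/13 30/13 -170/39 -6 0 W
final -5 0 N

n=0: pose=(-7,-1,N); sL=60/13, sR=20/3; mL=10/3, mR=-50/39; mL+mR=80/39 → advance +1; mR−mL=-60/13 → turn -1·90°
n=1: pose=(-7,0,E); sL=15/2, sR=15; mL=15/2, mR=0; mL+mR=15/2 → advance +1; mR−mL=-15/2 → turn -1·90°
n=2: pose=(-6,0,S); sL=12, sR=12; mL=6, mR=-6; mL+mR=0 → advance +0; mR−mL=-12 → turn -1·90°
n=3: pose=(-6,0,W); sL=20/3, sR=60/13; mL=30/13, mR=-170/39; mL+mR=-80/39 → advance -1; mR−mL=-20/3 → turn -1·90°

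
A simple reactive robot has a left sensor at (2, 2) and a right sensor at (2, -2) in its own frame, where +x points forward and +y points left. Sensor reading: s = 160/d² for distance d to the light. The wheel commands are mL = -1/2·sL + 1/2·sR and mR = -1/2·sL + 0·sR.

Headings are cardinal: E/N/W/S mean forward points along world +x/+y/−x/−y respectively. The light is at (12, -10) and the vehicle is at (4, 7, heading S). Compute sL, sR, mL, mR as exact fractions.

left sensor world pos  = (6, 5); dL² = 261
right sensor world pos = (2, 5); dR² = 325
sL = 160/261 = 160/261
sR = 160/325 = 32/65
mL = -1/2·sL + 1/2·sR = -1024/16965
mR = -1/2·sL + 0·sR = -80/261

160/261 32/65 -1024/16965 -80/261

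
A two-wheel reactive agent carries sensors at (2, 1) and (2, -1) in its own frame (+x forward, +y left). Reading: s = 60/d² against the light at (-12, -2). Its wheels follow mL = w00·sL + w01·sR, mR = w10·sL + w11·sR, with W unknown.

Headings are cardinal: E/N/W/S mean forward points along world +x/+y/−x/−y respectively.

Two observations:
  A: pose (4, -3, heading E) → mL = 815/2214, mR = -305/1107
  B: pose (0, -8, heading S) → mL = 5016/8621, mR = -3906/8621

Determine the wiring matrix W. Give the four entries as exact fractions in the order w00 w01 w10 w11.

obs A: pose=(4,-3,E) → sL=5/27, sR=15/82, mL=815/2214, mR=-305/1107
obs B: pose=(0,-8,S) → sL=60/233, sR=12/37, mL=5016/8621, mR=-3906/8621
sensor matrix S = [[5/27, 15/82], [60/233, 12/37]]; det S = 41210/3181149
solve [mL_A; mL_B] = S·[w00; w01] and [mR_A; mR_B] = S·[w10; w11]:
  w00 = 1, w01 = 1, w10 = -1/2, w11 = -1

1 1 -1/2 -1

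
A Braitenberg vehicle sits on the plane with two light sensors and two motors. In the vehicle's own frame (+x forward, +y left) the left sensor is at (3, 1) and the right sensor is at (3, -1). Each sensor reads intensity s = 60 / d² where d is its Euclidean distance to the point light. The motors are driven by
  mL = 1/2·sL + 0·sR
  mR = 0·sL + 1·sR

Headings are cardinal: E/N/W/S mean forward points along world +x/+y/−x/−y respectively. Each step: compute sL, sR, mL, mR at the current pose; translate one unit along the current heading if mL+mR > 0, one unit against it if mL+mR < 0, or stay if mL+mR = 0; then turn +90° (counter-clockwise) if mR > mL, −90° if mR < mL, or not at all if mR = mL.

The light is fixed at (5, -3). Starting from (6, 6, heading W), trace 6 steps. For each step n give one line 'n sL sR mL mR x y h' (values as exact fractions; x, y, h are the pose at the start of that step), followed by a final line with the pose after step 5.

0 15/17 15/26 15/34 15/26 6 6 W
1 60/37 60/37 30/37 60/37 5 6 S
2 2/3 30/29 1/3 30/29 5 5 E
3 60/121 12/25 30/121 12/25 6 5 N
4 15/17 15/26 15/34 15/26 6 6 W
5 60/37 60/37 30/37 60/37 5 6 S
final 5 5 E

n=0: pose=(6,6,W); sL=15/17, sR=15/26; mL=15/34, mR=15/26; mL+mR=225/221 → advance +1; mR−mL=30/221 → turn +1·90°
n=1: pose=(5,6,S); sL=60/37, sR=60/37; mL=30/37, mR=60/37; mL+mR=90/37 → advance +1; mR−mL=30/37 → turn +1·90°
n=2: pose=(5,5,E); sL=2/3, sR=30/29; mL=1/3, mR=30/29; mL+mR=119/87 → advance +1; mR−mL=61/87 → turn +1·90°
n=3: pose=(6,5,N); sL=60/121, sR=12/25; mL=30/121, mR=12/25; mL+mR=2202/3025 → advance +1; mR−mL=702/3025 → turn +1·90°
n=4: pose=(6,6,W); sL=15/17, sR=15/26; mL=15/34, mR=15/26; mL+mR=225/221 → advance +1; mR−mL=30/221 → turn +1·90°
n=5: pose=(5,6,S); sL=60/37, sR=60/37; mL=30/37, mR=60/37; mL+mR=90/37 → advance +1; mR−mL=30/37 → turn +1·90°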